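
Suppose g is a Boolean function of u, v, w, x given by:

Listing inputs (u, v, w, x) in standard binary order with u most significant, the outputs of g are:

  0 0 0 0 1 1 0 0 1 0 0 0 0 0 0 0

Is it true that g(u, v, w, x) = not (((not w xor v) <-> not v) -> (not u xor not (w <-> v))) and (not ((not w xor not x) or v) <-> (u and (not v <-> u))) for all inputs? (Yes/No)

Yes

Check the formula against g row by row:
  u=0, v=0, w=0, x=0: formula gives 0, g = 0 ✓
  u=0, v=0, w=0, x=1: formula gives 0, g = 0 ✓
  u=0, v=0, w=1, x=0: formula gives 0, g = 0 ✓
  u=0, v=0, w=1, x=1: formula gives 0, g = 0 ✓
  …and likewise for the remaining 12 rows.
Every row agrees, so the formula is equivalent.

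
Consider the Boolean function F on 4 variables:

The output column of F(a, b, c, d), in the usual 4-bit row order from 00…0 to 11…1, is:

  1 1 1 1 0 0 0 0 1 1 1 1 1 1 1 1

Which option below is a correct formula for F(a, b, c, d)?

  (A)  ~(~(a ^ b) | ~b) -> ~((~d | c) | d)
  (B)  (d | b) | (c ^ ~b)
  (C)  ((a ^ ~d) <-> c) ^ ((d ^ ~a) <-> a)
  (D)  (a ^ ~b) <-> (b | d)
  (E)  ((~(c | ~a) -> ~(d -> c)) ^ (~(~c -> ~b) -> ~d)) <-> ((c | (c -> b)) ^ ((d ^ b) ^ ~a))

(B) fails at (0,0,1,0): the formula yields 0, F is 1.
(C) fails at (0,0,0,0): the formula yields 0, F is 1.
(D) fails at (0,0,0,0): the formula yields 0, F is 1.
(E) fails at (0,0,0,1): the formula yields 0, F is 1.
That leaves (A). Evaluating it on every row reproduces the table of F exactly.

A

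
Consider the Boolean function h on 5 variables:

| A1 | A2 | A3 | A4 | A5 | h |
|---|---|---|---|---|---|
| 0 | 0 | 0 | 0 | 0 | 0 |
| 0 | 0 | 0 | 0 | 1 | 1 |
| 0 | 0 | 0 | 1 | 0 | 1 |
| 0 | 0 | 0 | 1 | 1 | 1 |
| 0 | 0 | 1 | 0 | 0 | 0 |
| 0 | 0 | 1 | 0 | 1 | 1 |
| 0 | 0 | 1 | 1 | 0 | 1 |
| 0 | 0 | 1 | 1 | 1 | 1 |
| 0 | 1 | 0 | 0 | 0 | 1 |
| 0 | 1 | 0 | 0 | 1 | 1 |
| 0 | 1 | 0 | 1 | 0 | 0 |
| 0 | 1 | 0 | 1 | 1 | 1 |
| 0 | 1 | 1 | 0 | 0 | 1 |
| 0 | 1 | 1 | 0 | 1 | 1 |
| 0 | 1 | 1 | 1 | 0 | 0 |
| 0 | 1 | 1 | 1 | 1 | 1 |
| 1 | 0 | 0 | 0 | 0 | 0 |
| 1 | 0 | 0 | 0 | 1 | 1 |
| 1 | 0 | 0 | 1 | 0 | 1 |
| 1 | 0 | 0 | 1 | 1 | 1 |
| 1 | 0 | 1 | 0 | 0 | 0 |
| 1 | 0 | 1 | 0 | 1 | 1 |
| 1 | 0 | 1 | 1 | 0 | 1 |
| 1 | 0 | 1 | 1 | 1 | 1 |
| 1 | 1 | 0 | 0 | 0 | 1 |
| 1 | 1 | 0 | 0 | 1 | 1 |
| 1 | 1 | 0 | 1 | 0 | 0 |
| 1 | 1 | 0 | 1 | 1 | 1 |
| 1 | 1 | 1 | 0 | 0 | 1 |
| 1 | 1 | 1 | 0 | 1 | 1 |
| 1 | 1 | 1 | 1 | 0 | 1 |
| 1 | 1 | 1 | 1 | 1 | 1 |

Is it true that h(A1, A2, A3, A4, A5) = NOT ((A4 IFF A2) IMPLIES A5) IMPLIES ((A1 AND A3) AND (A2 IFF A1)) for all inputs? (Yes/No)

Evaluate NOT ((A4 IFF A2) IMPLIES A5) IMPLIES ((A1 AND A3) AND (A2 IFF A1)) on each row and compare to h:
  A1=0, A2=0, A3=0, A4=0, A5=0: formula gives 0, h = 0 ✓
  A1=0, A2=0, A3=0, A4=0, A5=1: formula gives 1, h = 1 ✓
  A1=0, A2=0, A3=0, A4=1, A5=0: formula gives 1, h = 1 ✓
  A1=0, A2=0, A3=0, A4=1, A5=1: formula gives 1, h = 1 ✓
  …and likewise for the remaining 28 rows.
No disagreement on any input; they are logically equivalent.

Yes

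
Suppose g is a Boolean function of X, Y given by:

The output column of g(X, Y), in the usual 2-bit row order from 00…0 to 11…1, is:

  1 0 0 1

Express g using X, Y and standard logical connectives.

The output is 1 exactly when an even number of inputs are 1 — the complement of 2-way XOR.

g(X, Y) = NOT (X XOR Y)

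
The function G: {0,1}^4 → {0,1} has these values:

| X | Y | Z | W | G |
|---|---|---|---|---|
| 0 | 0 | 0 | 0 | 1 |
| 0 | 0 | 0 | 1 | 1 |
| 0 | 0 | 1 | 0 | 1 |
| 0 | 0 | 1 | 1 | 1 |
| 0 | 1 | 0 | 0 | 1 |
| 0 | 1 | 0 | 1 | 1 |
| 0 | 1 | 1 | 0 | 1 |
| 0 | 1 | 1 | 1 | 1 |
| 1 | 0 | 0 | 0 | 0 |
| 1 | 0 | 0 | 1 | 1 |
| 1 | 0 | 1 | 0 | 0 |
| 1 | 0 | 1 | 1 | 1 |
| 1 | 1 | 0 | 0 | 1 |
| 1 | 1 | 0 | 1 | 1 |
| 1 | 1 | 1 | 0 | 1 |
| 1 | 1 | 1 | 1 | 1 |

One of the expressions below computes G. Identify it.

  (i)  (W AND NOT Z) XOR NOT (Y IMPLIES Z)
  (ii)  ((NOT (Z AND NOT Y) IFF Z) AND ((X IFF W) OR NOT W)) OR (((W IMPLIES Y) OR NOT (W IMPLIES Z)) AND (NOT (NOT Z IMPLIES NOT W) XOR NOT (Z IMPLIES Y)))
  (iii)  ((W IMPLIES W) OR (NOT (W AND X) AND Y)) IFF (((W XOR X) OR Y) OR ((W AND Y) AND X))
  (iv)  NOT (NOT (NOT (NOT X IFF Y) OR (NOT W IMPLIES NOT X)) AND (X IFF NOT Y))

(i) disagrees with G on (0,0,0,0) (formula → 0, table → 1); rule it out.
(ii) disagrees with G on (0,0,0,0) (formula → 0, table → 1); rule it out.
(iii) disagrees with G on (0,0,0,0) (formula → 0, table → 1); rule it out.
That leaves (iv). Evaluating it on every row reproduces the table of G exactly.

iv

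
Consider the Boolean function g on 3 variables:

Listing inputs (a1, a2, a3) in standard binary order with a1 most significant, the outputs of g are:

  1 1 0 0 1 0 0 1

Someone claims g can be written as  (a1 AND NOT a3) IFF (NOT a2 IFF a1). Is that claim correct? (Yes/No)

Yes

Test each input against both g and the formula:
  a1=0, a2=0, a3=0: formula gives 1, g = 1 ✓
  a1=0, a2=0, a3=1: formula gives 1, g = 1 ✓
  a1=0, a2=1, a3=0: formula gives 0, g = 0 ✓
  a1=0, a2=1, a3=1: formula gives 0, g = 0 ✓
  a1=1, a2=0, a3=0: formula gives 1, g = 1 ✓
  … (the remaining 3 rows also agree.)
Every row agrees, so the formula is equivalent.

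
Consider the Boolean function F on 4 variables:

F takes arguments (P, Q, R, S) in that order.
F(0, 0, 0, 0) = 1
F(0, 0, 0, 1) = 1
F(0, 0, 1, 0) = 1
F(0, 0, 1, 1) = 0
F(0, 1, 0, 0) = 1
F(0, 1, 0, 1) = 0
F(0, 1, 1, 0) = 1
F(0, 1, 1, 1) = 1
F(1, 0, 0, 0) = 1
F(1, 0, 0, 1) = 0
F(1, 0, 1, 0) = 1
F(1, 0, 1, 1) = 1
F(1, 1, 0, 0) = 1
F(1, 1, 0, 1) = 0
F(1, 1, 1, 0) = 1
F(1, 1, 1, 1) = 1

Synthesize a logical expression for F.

F(P, Q, R, S) = ¬((((((¬P ∧ ¬Q) ∧ R) ∧ S) ∨ (((¬P ∧ Q) ∧ ¬R) ∧ S)) ∨ (((P ∧ ¬Q) ∧ ¬R) ∧ S)) ∨ (((P ∧ Q) ∧ ¬R) ∧ S))

The 0-rows are (0,0,1,1), (0,1,0,1), (1,0,0,1), (1,1,0,1). Take each as a conjunction (¬P·¬Q·R·S, ¬P·Q·¬R·S, P·¬Q·¬R·S, P·Q·¬R·S), form their disjunction, and complement — that gives a formula that is 1 everywhere F is.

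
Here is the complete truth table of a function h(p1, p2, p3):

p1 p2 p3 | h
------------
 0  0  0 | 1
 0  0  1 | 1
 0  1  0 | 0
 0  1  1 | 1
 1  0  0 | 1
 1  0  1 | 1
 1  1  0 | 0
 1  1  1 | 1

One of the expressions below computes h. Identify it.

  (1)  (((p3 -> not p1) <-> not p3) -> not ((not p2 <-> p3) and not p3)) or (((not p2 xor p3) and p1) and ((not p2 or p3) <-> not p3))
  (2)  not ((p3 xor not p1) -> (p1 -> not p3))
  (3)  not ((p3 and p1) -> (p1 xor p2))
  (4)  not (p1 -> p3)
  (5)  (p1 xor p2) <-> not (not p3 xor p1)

(2) disagrees with h on (0,0,0) (formula → 0, table → 1); rule it out.
(3) disagrees with h on (0,0,0) (formula → 0, table → 1); rule it out.
(4) disagrees with h on (0,0,0) (formula → 0, table → 1); rule it out.
(5) disagrees with h on (0,0,1) (formula → 0, table → 1); rule it out.
Only (1) survives; checking it on all 8 rows confirms it matches h.

1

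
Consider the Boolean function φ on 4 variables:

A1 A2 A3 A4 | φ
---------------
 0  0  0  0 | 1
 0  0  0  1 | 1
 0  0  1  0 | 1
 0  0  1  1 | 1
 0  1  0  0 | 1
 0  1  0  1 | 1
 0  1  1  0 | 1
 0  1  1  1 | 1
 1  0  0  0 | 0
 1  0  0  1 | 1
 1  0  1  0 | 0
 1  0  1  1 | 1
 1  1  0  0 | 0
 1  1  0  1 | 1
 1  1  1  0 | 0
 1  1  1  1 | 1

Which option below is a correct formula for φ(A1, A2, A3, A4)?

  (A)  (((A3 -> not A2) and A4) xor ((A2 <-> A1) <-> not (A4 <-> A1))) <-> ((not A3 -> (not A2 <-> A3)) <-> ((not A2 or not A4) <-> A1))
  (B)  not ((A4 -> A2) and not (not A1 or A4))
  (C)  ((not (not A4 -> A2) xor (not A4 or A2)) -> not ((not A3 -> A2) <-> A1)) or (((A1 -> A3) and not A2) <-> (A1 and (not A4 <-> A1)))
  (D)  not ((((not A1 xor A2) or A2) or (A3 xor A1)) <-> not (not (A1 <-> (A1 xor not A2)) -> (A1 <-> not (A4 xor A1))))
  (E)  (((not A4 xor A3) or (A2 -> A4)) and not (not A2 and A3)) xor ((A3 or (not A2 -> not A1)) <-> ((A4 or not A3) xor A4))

B

(A): at (0,0,0,0) it gives 0, but φ = 1 — eliminated.
(C): at (1,0,0,0) it gives 1, but φ = 0 — eliminated.
(D): at (0,0,0,0) it gives 0, but φ = 1 — eliminated.
(E): at (0,0,0,0) it gives 0, but φ = 1 — eliminated.
(B) is the remaining candidate, and it agrees with φ on all 16 inputs.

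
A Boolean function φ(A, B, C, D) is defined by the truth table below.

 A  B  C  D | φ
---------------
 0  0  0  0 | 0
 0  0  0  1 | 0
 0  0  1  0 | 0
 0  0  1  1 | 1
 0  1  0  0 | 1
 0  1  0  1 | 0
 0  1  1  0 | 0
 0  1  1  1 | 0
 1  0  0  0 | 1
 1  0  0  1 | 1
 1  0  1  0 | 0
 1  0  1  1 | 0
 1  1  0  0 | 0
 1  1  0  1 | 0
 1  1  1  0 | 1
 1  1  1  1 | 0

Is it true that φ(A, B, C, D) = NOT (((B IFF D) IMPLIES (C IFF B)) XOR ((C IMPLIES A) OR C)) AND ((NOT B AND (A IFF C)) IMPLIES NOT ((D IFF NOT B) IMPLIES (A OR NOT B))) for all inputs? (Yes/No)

Test each input against both φ and the formula:
  A=0, B=0, C=0, D=0: formula gives 0, φ = 0 ✓
  A=0, B=0, C=0, D=1: formula gives 0, φ = 0 ✓
  A=0, B=0, C=1, D=0: formula gives 0, φ = 0 ✓
  A=0, B=0, C=1, D=1: formula gives 1, φ = 1 ✓
  …
  A=0, B=1, C=1, D=0: formula gives 1, but φ = 0 ✗
Since they disagree at (0,1,1,0), the expression is not a correct formula for φ.

No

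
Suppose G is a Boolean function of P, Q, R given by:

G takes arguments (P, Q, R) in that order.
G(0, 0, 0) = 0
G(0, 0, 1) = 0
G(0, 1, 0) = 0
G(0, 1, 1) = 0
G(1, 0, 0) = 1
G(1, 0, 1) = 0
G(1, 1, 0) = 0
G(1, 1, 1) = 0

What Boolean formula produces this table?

G(P, Q, R) = (P and not Q) and not R

Only row (1,0,0) gives 1. That row's minterm P·¬Q·¬R is G directly.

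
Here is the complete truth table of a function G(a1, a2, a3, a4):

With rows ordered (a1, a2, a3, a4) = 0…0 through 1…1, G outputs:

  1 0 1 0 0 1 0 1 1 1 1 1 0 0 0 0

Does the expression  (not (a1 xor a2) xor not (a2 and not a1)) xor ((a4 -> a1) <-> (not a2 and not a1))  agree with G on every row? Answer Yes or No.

Evaluate (not (a1 xor a2) xor not (a2 and not a1)) xor ((a4 -> a1) <-> (not a2 and not a1)) on each row and compare to G:
  a1=0, a2=0, a3=0, a4=0: formula gives 1, G = 1 ✓
  a1=0, a2=0, a3=0, a4=1: formula gives 0, G = 0 ✓
  a1=0, a2=0, a3=1, a4=0: formula gives 1, G = 1 ✓
  a1=0, a2=0, a3=1, a4=1: formula gives 0, G = 0 ✓
  … (the remaining 12 rows also agree.)
Every row agrees, so the formula is equivalent.

Yes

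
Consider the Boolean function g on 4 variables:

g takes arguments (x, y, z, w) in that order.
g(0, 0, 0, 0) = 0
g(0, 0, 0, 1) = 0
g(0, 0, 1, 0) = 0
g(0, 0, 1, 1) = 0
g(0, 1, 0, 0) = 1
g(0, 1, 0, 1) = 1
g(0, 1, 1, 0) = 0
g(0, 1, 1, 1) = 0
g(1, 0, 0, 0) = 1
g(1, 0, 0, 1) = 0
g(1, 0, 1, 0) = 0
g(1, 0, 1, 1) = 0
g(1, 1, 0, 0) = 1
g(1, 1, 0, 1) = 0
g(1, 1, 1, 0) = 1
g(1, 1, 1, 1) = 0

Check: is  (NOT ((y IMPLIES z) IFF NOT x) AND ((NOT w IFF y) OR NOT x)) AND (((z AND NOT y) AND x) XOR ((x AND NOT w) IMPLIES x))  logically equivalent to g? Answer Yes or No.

No

Check the formula against g row by row:
  x=0, y=0, z=0, w=0: formula gives 0, g = 0 ✓
  x=0, y=0, z=0, w=1: formula gives 0, g = 0 ✓
  x=0, y=0, z=1, w=0: formula gives 0, g = 0 ✓
  x=0, y=0, z=1, w=1: formula gives 0, g = 0 ✓
  …
  x=1, y=0, z=0, w=0: formula gives 0, but g = 1 ✗
Since they disagree at (1,0,0,0), the expression is not a correct formula for g.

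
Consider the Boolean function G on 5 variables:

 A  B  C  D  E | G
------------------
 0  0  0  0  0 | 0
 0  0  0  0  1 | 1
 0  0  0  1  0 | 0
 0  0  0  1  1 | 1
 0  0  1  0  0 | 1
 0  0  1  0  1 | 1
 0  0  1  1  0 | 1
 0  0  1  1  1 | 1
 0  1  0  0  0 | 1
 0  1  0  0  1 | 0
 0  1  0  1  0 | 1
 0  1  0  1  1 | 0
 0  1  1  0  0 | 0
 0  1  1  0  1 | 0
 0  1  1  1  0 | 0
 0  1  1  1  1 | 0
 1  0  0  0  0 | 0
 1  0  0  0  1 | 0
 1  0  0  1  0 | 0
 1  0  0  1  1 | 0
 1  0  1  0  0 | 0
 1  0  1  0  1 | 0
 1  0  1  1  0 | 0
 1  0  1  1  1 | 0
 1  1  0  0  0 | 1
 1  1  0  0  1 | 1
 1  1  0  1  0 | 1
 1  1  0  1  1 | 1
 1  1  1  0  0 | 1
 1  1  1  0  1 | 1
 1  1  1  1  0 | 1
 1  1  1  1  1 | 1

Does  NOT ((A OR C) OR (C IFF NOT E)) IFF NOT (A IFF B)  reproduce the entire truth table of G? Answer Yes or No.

Evaluate NOT ((A OR C) OR (C IFF NOT E)) IFF NOT (A IFF B) on each row and compare to G:
  A=0, B=0, C=0, D=0, E=0: formula gives 0, G = 0 ✓
  A=0, B=0, C=0, D=0, E=1: formula gives 1, G = 1 ✓
  A=0, B=0, C=0, D=1, E=0: formula gives 0, G = 0 ✓
  A=0, B=0, C=0, D=1, E=1: formula gives 1, G = 1 ✓
  … (the remaining 28 rows also agree.)
No disagreement on any input; they are logically equivalent.

Yes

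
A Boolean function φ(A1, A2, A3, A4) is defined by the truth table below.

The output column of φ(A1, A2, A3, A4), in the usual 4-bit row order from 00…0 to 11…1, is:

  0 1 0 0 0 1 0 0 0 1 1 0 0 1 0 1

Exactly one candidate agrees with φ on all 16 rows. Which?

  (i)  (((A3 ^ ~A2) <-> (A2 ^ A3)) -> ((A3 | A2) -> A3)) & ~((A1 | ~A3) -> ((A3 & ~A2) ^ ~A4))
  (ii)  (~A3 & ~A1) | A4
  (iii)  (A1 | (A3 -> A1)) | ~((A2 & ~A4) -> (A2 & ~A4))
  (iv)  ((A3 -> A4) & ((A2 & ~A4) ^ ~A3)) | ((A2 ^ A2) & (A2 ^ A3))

i

(ii): at (0,0,0,0) it gives 1, but φ = 0 — eliminated.
(iii): at (0,0,0,0) it gives 1, but φ = 0 — eliminated.
(iv): at (0,0,0,0) it gives 1, but φ = 0 — eliminated.
Only (i) survives; checking it on all 16 rows confirms it matches φ.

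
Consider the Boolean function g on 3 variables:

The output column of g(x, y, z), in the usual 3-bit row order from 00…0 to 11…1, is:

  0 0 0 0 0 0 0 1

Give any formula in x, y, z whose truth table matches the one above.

g(x, y, z) = (x · y) · z

The output is 1 only when every input is 1 — the AND of all inputs.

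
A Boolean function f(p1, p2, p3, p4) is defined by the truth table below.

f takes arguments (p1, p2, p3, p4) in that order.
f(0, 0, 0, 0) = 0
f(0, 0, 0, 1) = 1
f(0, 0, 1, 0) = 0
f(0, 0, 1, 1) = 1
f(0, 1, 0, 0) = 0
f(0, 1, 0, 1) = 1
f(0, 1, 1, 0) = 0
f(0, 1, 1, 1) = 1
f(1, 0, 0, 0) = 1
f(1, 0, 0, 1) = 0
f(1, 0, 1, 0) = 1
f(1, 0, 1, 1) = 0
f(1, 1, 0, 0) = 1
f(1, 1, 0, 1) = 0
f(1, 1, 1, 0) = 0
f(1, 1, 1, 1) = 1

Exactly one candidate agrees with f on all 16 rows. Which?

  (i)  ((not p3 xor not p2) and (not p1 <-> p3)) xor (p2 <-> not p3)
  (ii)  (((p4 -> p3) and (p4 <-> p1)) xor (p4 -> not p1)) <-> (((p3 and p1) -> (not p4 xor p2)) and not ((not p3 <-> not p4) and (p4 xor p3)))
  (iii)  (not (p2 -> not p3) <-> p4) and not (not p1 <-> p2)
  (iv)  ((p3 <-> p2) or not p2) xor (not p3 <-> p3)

ii

(i) fails at (0,0,0,1): the formula yields 0, f is 1.
(iii) fails at (0,0,0,0): the formula yields 1, f is 0.
(iv) fails at (0,0,0,0): the formula yields 1, f is 0.
That leaves (ii). Evaluating it on every row reproduces the table of f exactly.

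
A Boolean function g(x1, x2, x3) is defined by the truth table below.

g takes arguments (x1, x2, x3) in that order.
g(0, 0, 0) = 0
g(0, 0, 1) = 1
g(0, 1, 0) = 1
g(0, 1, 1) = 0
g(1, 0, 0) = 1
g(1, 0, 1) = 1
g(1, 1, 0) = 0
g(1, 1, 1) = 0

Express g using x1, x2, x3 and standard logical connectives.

g(x1, x2, x3) = ((((~x1 & ~x2) & x3) | ((~x1 & x2) & ~x3)) | ((x1 & ~x2) & ~x3)) | ((x1 & ~x2) & x3)

The 1-rows are (0,0,1), (0,1,0), (1,0,0), (1,0,1). Each contributes one minterm — ¬x1·¬x2·x3; ¬x1·x2·¬x3; x1·¬x2·¬x3; x1·¬x2·x3 — and their disjunction is a sum-of-products form of g.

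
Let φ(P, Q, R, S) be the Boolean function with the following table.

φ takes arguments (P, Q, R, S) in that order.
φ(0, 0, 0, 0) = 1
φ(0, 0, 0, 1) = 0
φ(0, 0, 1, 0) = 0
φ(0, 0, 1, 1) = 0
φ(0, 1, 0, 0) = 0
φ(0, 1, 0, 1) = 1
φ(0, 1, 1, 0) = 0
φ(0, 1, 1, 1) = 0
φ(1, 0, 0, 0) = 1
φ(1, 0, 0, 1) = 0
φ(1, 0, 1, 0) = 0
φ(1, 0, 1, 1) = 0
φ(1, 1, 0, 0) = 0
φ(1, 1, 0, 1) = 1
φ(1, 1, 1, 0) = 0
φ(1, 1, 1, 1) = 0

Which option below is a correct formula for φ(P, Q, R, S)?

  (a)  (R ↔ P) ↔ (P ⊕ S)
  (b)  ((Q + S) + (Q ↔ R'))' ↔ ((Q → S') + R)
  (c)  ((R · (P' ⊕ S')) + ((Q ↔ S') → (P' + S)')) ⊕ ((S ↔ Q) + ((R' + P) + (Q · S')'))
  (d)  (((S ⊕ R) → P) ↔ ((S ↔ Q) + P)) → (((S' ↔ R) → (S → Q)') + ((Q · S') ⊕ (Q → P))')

b

(a) disagrees with φ on (0,0,0,0) (formula → 0, table → 1); rule it out.
(c) disagrees with φ on (0,0,0,0) (formula → 0, table → 1); rule it out.
(d) disagrees with φ on (0,0,0,1) (formula → 1, table → 0); rule it out.
That leaves (b). Evaluating it on every row reproduces the table of φ exactly.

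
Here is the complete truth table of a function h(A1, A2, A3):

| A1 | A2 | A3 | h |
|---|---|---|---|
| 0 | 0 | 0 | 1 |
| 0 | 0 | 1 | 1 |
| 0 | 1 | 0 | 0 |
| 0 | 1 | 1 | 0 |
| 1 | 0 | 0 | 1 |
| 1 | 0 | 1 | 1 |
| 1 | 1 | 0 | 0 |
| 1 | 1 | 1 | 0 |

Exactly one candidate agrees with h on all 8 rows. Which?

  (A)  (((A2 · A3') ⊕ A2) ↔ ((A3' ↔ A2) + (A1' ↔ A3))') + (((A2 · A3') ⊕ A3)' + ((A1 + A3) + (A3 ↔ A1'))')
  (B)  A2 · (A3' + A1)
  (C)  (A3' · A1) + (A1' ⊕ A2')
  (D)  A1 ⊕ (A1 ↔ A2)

D

(A) disagrees with h on (0,1,0) (formula → 1, table → 0); rule it out.
(B) disagrees with h on (0,0,0) (formula → 0, table → 1); rule it out.
(C) disagrees with h on (0,0,0) (formula → 0, table → 1); rule it out.
That leaves (D). Evaluating it on every row reproduces the table of h exactly.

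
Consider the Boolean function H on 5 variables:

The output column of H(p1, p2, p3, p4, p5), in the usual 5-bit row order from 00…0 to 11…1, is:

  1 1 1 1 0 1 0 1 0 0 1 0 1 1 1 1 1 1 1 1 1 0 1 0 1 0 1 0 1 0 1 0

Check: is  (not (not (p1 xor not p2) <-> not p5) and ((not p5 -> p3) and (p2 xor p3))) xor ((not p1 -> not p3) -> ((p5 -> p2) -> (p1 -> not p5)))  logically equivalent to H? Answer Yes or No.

No

Test each input against both H and the formula:
  p1=0, p2=0, p3=0, p4=0, p5=0: formula gives 1, H = 1 ✓
  p1=0, p2=0, p3=0, p4=0, p5=1: formula gives 1, H = 1 ✓
  p1=0, p2=0, p3=0, p4=1, p5=0: formula gives 1, H = 1 ✓
  p1=0, p2=0, p3=0, p4=1, p5=1: formula gives 1, H = 1 ✓
  …
  p1=0, p2=1, p3=0, p4=0, p5=0: formula gives 1, but H = 0 ✗
A single disagreement suffices: at (0,1,0,0,0) they differ, so the formula does not compute H.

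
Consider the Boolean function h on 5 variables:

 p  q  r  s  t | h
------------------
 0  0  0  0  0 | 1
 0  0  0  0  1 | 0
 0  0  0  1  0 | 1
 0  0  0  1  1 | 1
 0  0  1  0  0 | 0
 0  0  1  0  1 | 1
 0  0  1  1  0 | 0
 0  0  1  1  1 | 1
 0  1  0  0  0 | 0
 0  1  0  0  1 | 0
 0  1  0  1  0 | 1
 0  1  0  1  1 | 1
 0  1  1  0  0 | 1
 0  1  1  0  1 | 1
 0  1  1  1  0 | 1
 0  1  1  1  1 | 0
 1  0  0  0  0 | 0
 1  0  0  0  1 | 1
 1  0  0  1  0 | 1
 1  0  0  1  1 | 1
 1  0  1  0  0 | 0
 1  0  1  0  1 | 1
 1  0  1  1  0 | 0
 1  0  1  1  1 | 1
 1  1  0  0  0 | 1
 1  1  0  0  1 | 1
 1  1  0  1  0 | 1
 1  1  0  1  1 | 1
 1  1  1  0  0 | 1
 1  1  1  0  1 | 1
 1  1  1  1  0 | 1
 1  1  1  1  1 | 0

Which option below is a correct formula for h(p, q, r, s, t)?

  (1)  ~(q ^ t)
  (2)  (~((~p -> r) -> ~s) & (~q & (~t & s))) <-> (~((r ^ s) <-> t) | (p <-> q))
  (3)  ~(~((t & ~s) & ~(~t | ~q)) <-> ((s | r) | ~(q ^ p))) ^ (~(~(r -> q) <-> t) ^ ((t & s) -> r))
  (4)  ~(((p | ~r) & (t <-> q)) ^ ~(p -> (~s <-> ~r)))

(1) disagrees with h on (0,0,0,1,1) (formula → 0, table → 1); rule it out.
(2) disagrees with h on (0,0,0,0,0) (formula → 0, table → 1); rule it out.
(4) disagrees with h on (0,0,0,0,0) (formula → 0, table → 1); rule it out.
Only (3) survives; checking it on all 32 rows confirms it matches h.

3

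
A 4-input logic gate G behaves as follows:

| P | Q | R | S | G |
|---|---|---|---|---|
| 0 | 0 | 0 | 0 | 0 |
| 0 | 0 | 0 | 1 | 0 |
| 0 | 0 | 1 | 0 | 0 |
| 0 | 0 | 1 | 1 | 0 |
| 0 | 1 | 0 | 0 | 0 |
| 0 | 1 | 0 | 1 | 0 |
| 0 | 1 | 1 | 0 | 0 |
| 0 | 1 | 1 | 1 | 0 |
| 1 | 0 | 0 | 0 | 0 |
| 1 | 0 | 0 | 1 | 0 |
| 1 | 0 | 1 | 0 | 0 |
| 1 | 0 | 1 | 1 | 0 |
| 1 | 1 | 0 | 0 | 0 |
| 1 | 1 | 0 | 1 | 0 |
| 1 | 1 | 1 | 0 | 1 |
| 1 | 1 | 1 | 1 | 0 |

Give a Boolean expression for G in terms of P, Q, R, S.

Only row (1,1,1,0) gives 1. That row's minterm P·Q·R·¬S is G directly.

G(P, Q, R, S) = ((P & Q) & R) & ~S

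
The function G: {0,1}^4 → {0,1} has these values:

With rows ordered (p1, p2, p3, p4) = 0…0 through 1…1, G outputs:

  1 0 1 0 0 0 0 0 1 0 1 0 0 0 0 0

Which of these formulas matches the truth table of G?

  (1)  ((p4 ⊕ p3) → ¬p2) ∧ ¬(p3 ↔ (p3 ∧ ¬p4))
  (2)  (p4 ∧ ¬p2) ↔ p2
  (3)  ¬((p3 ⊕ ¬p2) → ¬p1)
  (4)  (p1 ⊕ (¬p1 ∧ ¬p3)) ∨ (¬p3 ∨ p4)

(1) disagrees with G on (0,0,0,0) (formula → 0, table → 1); rule it out.
(3) disagrees with G on (0,0,0,0) (formula → 0, table → 1); rule it out.
(4) disagrees with G on (0,0,0,1) (formula → 1, table → 0); rule it out.
Only (2) survives; checking it on all 16 rows confirms it matches G.

2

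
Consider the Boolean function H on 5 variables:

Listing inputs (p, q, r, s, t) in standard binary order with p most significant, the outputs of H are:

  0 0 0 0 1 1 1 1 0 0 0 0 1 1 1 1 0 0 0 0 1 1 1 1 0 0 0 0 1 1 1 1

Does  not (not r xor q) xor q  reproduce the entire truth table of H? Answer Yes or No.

Check the formula against H row by row:
  p=0, q=0, r=0, s=0, t=0: formula gives 0, H = 0 ✓
  p=0, q=0, r=0, s=0, t=1: formula gives 0, H = 0 ✓
  p=0, q=0, r=0, s=1, t=0: formula gives 0, H = 0 ✓
  p=0, q=0, r=0, s=1, t=1: formula gives 0, H = 0 ✓
  … (the remaining 28 rows also agree.)
Every row agrees, so the formula is equivalent.

Yes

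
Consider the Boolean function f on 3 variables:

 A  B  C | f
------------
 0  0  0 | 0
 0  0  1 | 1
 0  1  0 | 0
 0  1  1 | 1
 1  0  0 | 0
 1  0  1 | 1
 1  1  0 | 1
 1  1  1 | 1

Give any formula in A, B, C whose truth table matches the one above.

There are just 3 zero rows: (0,0,0), (0,1,0), (1,0,0). Their minterms are ¬A·¬B·¬C, ¬A·B·¬C, A·¬B·¬C; the OR of those covers precisely the 0-outputs, and negating it yields f.

f(A, B, C) = ((((A' · B') · C') + ((A' · B) · C')) + ((A · B') · C'))'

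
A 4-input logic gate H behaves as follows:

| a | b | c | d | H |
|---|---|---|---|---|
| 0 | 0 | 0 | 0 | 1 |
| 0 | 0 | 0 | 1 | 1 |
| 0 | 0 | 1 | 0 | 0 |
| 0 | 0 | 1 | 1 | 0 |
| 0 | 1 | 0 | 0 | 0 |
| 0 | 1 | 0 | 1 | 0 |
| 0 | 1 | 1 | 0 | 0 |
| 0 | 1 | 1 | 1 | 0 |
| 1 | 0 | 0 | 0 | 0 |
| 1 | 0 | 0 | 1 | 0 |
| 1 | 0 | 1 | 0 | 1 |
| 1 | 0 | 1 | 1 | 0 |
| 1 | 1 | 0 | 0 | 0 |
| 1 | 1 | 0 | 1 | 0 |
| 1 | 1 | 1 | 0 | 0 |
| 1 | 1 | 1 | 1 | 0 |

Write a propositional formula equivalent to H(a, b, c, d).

H(a, b, c, d) = ((((a' · b') · c') · d') + (((a' · b') · c') · d)) + (((a · b') · c) · d')

Collect the rows where H=1 — (0,0,0,0), (0,0,0,1), (1,0,1,0) — and write one minterm per row: ¬a·¬b·¬c·¬d, ¬a·¬b·¬c·d, a·¬b·c·¬d. Their union (logical OR) reproduces the table exactly.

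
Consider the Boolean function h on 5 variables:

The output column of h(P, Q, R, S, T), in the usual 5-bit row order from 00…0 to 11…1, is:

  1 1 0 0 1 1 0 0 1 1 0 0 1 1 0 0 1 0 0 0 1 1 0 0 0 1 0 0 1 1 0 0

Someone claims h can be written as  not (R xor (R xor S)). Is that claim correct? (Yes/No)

No

Test each input against both h and the formula:
  P=0, Q=0, R=0, S=0, T=0: formula gives 1, h = 1 ✓
  P=0, Q=0, R=0, S=0, T=1: formula gives 1, h = 1 ✓
  P=0, Q=0, R=0, S=1, T=0: formula gives 0, h = 0 ✓
  P=0, Q=0, R=0, S=1, T=1: formula gives 0, h = 0 ✓
  …
  P=1, Q=0, R=0, S=0, T=1: formula gives 1, but h = 0 ✗
Row (1,0,0,0,1) is a counterexample, so the formula is not equivalent to h.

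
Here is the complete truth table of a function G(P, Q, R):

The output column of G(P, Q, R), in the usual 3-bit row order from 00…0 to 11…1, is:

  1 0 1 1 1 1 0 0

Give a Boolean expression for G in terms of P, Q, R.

G(P, Q, R) = ~((((~P & ~Q) & R) | ((P & Q) & ~R)) | ((P & Q) & R))

G is 0 on only 3 rows — (0,0,1), (1,1,0), (1,1,1). Writing each as a minterm (¬P·¬Q·R, P·Q·¬R, P·Q·R) and OR-ing them characterizes exactly where G=0, so G is the negation of that disjunction.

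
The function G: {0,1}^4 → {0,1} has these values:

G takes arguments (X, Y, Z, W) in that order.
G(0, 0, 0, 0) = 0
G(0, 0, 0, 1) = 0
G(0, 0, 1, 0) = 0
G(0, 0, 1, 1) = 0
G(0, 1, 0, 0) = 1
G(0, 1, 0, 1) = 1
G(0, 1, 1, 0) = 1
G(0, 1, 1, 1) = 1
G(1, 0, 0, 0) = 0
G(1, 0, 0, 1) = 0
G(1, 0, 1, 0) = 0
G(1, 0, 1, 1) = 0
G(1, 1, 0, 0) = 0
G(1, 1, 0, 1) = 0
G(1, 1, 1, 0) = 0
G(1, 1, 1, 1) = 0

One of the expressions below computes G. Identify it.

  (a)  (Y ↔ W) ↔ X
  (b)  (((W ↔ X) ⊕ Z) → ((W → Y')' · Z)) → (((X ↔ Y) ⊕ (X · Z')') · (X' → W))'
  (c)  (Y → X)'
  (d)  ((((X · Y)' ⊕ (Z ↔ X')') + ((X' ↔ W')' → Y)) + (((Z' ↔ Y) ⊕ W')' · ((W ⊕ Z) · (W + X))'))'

(a) disagrees with G on (0,0,0,1) (formula → 1, table → 0); rule it out.
(b) disagrees with G on (0,0,0,0) (formula → 1, table → 0); rule it out.
(d) disagrees with G on (0,0,0,1) (formula → 1, table → 0); rule it out.
Only (c) survives; checking it on all 16 rows confirms it matches G.

c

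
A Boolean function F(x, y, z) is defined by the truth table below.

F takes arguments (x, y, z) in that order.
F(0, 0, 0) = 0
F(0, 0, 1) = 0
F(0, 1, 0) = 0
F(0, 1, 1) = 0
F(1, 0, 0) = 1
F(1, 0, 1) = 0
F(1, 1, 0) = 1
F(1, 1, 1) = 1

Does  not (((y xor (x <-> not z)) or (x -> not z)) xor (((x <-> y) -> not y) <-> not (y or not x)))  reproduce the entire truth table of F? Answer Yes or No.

Yes

Evaluate not (((y xor (x <-> not z)) or (x -> not z)) xor (((x <-> y) -> not y) <-> not (y or not x))) on each row and compare to F:
  x=0, y=0, z=0: formula gives 0, F = 0 ✓
  x=0, y=0, z=1: formula gives 0, F = 0 ✓
  x=0, y=1, z=0: formula gives 0, F = 0 ✓
  x=0, y=1, z=1: formula gives 0, F = 0 ✓
  x=1, y=0, z=0: formula gives 1, F = 1 ✓
  …and likewise for the remaining 3 rows.
All 8 rows match — the expression computes F exactly.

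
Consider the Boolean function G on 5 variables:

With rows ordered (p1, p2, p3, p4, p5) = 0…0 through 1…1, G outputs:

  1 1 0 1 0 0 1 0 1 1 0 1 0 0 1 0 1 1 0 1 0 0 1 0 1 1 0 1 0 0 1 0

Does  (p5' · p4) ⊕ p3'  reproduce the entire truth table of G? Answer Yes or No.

Yes

Test each input against both G and the formula:
  p1=0, p2=0, p3=0, p4=0, p5=0: formula gives 1, G = 1 ✓
  p1=0, p2=0, p3=0, p4=0, p5=1: formula gives 1, G = 1 ✓
  p1=0, p2=0, p3=0, p4=1, p5=0: formula gives 0, G = 0 ✓
  p1=0, p2=0, p3=0, p4=1, p5=1: formula gives 1, G = 1 ✓
  … (the remaining 28 rows also agree.)
Every row agrees, so the formula is equivalent.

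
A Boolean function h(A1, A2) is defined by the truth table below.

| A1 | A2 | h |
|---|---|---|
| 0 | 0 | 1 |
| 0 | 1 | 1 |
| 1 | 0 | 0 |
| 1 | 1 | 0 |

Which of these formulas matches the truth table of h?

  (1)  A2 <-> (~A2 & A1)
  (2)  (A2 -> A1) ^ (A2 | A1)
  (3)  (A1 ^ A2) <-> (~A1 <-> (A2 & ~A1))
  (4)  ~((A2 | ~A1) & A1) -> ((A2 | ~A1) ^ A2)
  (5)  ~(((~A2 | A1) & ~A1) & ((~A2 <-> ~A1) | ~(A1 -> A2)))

(1) fails at (0,1): the formula yields 0, h is 1.
(3) fails at (1,0): the formula yields 1, h is 0.
(4) fails at (0,1): the formula yields 0, h is 1.
(5) fails at (0,0): the formula yields 0, h is 1.
That leaves (2). Evaluating it on every row reproduces the table of h exactly.

2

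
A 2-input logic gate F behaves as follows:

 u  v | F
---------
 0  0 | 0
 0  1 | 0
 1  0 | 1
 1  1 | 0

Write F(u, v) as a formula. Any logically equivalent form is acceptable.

F(u, v) = u AND NOT v

1 only at (1,0): u AND NOT v.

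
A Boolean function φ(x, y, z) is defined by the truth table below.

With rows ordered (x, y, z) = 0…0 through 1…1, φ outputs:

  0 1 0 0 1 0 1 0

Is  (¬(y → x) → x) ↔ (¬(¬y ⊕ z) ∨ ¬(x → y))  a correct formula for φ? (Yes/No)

No

Check the formula against φ row by row:
  x=0, y=0, z=0: formula gives 0, φ = 0 ✓
  x=0, y=0, z=1: formula gives 1, φ = 1 ✓
  x=0, y=1, z=0: formula gives 0, φ = 0 ✓
  x=0, y=1, z=1: formula gives 1, but φ = 0 ✗
Row (0,1,1) is a counterexample, so the formula is not equivalent to φ.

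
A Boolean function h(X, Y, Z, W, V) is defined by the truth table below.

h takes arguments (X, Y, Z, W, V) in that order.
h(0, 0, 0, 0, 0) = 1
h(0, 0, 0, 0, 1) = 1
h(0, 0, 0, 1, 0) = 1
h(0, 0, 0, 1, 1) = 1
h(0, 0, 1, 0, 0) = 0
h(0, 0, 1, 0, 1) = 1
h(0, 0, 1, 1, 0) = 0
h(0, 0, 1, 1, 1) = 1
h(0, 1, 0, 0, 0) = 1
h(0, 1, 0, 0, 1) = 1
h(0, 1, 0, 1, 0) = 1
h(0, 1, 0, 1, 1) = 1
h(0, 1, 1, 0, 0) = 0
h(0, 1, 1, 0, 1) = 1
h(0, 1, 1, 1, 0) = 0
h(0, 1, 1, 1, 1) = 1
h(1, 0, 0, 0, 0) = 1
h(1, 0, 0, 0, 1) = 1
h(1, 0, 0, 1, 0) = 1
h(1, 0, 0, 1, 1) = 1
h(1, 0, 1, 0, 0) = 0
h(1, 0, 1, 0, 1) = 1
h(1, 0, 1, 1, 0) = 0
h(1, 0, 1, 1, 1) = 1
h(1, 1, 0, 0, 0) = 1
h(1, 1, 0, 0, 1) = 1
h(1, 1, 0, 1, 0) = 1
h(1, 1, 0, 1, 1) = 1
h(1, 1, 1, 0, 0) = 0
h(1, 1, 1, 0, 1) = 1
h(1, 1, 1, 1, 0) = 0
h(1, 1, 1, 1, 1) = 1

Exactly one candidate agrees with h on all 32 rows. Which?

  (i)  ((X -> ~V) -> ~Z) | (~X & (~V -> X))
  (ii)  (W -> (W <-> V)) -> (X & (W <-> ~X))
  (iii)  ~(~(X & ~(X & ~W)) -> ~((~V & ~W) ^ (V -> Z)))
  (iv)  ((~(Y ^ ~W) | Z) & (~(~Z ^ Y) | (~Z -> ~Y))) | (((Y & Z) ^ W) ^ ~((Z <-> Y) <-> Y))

i

(ii) disagrees with h on (0,0,0,0,0) (formula → 0, table → 1); rule it out.
(iii) disagrees with h on (0,0,0,0,0) (formula → 0, table → 1); rule it out.
(iv) disagrees with h on (0,0,1,0,0) (formula → 1, table → 0); rule it out.
Only (i) survives; checking it on all 32 rows confirms it matches h.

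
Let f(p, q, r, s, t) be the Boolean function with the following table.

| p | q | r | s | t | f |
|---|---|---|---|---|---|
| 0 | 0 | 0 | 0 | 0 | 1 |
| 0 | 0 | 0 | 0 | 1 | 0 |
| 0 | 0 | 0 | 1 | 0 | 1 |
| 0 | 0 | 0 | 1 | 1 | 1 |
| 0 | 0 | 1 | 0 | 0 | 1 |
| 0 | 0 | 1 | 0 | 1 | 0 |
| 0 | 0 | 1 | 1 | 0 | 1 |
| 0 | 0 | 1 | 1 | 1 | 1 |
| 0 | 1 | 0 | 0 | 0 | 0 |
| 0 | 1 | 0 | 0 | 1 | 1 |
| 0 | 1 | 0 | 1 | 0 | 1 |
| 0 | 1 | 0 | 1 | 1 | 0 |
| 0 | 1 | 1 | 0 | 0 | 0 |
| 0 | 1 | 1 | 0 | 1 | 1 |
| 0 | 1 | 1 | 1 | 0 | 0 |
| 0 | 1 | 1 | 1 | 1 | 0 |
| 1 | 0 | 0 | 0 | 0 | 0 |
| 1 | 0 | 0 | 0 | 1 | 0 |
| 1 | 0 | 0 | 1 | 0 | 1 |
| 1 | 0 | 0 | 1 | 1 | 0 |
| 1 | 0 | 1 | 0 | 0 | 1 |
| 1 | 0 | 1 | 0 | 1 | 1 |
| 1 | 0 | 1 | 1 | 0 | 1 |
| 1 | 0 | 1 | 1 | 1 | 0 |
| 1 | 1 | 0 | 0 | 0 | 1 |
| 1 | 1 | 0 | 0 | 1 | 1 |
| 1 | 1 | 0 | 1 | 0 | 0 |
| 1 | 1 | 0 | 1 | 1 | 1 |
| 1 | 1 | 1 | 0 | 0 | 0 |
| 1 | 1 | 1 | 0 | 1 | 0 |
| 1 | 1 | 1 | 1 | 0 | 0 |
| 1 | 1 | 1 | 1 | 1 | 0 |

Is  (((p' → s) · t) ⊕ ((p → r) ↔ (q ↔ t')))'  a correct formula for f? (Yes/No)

Check the formula against f row by row:
  p=0, q=0, r=0, s=0, t=0: formula gives 1, f = 1 ✓
  p=0, q=0, r=0, s=0, t=1: formula gives 0, f = 0 ✓
  p=0, q=0, r=0, s=1, t=0: formula gives 1, f = 1 ✓
  p=0, q=0, r=0, s=1, t=1: formula gives 1, f = 1 ✓
  …
  p=0, q=1, r=0, s=1, t=0: formula gives 0, but f = 1 ✗
A single disagreement suffices: at (0,1,0,1,0) they differ, so the formula does not compute f.

No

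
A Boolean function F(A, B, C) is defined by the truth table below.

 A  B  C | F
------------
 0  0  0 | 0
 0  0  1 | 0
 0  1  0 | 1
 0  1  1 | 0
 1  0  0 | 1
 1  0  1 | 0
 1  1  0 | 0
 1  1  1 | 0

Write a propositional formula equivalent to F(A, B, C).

F=1 on 2 inputs: (0,1,0), (1,0,0). Reading each as a conjunction of literals (¬A·B·¬C, A·¬B·¬C) and taking the OR gives the canonical DNF.

F(A, B, C) = ((A' · B) · C') + ((A · B') · C')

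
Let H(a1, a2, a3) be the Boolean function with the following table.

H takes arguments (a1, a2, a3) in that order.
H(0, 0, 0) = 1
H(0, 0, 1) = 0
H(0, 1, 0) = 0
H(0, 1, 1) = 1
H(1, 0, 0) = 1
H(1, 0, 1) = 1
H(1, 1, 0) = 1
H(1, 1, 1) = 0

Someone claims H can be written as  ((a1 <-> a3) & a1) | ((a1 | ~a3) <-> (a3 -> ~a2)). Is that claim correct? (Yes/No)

No

Test each input against both H and the formula:
  a1=0, a2=0, a3=0: formula gives 1, H = 1 ✓
  a1=0, a2=0, a3=1: formula gives 0, H = 0 ✓
  a1=0, a2=1, a3=0: formula gives 1, but H = 0 ✗
Since they disagree at (0,1,0), the expression is not a correct formula for H.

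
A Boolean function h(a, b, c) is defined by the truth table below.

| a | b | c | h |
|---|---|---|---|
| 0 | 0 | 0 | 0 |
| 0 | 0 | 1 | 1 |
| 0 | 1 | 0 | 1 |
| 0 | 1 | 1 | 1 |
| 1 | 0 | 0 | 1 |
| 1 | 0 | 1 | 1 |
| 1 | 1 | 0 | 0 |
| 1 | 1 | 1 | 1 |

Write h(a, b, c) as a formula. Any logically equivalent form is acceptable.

h(a, b, c) = (((a' · b') · c') + ((a · b) · c'))'

The 0-rows are (0,0,0), (1,1,0). Take each as a conjunction (¬a·¬b·¬c, a·b·¬c), form their disjunction, and complement — that gives a formula that is 1 everywhere h is.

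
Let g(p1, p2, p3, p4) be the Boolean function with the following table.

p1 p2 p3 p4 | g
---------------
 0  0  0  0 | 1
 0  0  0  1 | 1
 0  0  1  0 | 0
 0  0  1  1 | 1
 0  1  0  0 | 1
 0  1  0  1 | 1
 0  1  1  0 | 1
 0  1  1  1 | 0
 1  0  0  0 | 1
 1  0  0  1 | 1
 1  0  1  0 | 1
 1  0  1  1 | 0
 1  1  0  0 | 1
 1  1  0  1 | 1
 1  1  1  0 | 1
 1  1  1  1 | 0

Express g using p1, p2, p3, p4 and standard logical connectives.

g(p1, p2, p3, p4) = ((((((p1' · p2') · p3) · p4') + (((p1' · p2) · p3) · p4)) + (((p1 · p2') · p3) · p4)) + (((p1 · p2) · p3) · p4))'

There are just 4 zero rows: (0,0,1,0), (0,1,1,1), (1,0,1,1), (1,1,1,1). Their minterms are ¬p1·¬p2·p3·¬p4, ¬p1·p2·p3·p4, p1·¬p2·p3·p4, p1·p2·p3·p4; the OR of those covers precisely the 0-outputs, and negating it yields g.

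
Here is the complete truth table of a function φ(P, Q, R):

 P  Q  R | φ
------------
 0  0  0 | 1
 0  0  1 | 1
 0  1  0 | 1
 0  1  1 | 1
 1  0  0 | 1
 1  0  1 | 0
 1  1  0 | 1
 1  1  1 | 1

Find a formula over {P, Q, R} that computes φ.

φ(P, Q, R) = ((P · Q') · R)'

Only row (1,0,1) gives 0. So φ is 1 everywhere except there — the complement of the minterm P·¬Q·R.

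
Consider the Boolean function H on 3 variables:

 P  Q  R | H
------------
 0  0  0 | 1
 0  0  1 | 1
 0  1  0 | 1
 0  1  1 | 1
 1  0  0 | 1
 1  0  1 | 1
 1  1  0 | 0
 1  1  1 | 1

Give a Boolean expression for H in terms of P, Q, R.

H is 0 on exactly one input, (1,1,0), whose minterm is P·Q·¬R. So H is the negation of that single conjunction.

H(P, Q, R) = NOT ((P AND Q) AND NOT R)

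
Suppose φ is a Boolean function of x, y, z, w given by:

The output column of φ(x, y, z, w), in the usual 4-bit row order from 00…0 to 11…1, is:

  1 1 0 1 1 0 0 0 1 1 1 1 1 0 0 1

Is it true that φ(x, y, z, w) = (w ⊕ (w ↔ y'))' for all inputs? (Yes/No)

No

Check the formula against φ row by row:
  x=0, y=0, z=0, w=0: formula gives 1, φ = 1 ✓
  x=0, y=0, z=0, w=1: formula gives 1, φ = 1 ✓
  x=0, y=0, z=1, w=0: formula gives 1, but φ = 0 ✗
Row (0,0,1,0) is a counterexample, so the formula is not equivalent to φ.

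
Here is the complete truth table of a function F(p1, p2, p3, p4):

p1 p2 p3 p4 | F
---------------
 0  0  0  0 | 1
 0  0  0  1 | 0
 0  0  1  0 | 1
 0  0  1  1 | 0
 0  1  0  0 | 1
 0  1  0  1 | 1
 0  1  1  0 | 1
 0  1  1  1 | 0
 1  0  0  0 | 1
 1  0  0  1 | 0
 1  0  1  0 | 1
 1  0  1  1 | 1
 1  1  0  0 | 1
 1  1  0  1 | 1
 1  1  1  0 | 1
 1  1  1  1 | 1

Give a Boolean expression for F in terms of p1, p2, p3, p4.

F(p1, p2, p3, p4) = ((((((p1' · p2') · p3') · p4) + (((p1' · p2') · p3) · p4)) + (((p1' · p2) · p3) · p4)) + (((p1 · p2') · p3') · p4))'

The 0-rows are (0,0,0,1), (0,0,1,1), (0,1,1,1), (1,0,0,1). Take each as a conjunction (¬p1·¬p2·¬p3·p4, ¬p1·¬p2·p3·p4, ¬p1·p2·p3·p4, p1·¬p2·¬p3·p4), form their disjunction, and complement — that gives a formula that is 1 everywhere F is.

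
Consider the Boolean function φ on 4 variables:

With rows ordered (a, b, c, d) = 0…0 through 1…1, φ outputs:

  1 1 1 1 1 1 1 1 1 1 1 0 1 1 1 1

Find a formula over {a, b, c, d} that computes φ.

φ(a, b, c, d) = ~(((a & ~b) & c) & d)

Only row (1,0,1,1) gives 0. So φ is 1 everywhere except there — the complement of the minterm a·¬b·c·d.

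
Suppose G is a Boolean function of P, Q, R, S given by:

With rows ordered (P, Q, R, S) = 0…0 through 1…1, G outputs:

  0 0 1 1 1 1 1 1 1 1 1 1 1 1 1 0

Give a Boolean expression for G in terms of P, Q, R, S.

G(P, Q, R, S) = not (((((not P and not Q) and not R) and not S) or (((not P and not Q) and not R) and S)) or (((P and Q) and R) and S))

G is 0 on only 3 rows — (0,0,0,0), (0,0,0,1), (1,1,1,1). Writing each as a minterm (¬P·¬Q·¬R·¬S, ¬P·¬Q·¬R·S, P·Q·R·S) and OR-ing them characterizes exactly where G=0, so G is the negation of that disjunction.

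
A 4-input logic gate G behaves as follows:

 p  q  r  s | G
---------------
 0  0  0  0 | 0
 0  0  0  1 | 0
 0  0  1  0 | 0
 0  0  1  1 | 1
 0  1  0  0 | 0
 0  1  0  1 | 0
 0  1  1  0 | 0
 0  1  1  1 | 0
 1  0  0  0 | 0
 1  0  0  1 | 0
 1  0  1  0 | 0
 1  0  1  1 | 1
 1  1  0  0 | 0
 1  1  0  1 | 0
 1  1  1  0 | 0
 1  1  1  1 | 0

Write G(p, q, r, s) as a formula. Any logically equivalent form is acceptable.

G(p, q, r, s) = (((NOT p AND NOT q) AND r) AND s) OR (((p AND NOT q) AND r) AND s)

G=1 on 2 inputs: (0,0,1,1), (1,0,1,1). Reading each as a conjunction of literals (¬p·¬q·r·s, p·¬q·r·s) and taking the OR gives the canonical DNF.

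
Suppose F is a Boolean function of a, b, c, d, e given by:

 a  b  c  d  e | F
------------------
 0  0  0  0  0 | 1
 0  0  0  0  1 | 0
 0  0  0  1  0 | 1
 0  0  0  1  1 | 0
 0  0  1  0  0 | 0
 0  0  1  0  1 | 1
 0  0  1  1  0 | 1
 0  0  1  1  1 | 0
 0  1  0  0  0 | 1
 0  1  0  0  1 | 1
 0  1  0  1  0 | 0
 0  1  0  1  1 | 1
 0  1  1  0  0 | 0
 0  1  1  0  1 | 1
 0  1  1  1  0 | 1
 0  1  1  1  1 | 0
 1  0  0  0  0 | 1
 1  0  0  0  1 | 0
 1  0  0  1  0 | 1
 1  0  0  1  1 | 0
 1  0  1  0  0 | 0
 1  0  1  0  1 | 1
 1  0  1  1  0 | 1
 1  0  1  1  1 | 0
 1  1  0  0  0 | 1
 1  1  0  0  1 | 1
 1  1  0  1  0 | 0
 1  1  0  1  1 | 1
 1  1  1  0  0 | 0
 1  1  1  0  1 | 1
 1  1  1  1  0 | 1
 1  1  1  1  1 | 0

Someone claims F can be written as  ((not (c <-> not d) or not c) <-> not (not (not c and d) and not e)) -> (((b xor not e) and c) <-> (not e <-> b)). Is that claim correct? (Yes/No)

Test each input against both F and the formula:
  a=0, b=0, c=0, d=0, e=0: formula gives 1, F = 1 ✓
  a=0, b=0, c=0, d=0, e=1: formula gives 0, F = 0 ✓
  a=0, b=0, c=0, d=1, e=0: formula gives 1, F = 1 ✓
  a=0, b=0, c=0, d=1, e=1: formula gives 0, F = 0 ✓
  …and likewise for the remaining 28 rows.
Every row agrees, so the formula is equivalent.

Yes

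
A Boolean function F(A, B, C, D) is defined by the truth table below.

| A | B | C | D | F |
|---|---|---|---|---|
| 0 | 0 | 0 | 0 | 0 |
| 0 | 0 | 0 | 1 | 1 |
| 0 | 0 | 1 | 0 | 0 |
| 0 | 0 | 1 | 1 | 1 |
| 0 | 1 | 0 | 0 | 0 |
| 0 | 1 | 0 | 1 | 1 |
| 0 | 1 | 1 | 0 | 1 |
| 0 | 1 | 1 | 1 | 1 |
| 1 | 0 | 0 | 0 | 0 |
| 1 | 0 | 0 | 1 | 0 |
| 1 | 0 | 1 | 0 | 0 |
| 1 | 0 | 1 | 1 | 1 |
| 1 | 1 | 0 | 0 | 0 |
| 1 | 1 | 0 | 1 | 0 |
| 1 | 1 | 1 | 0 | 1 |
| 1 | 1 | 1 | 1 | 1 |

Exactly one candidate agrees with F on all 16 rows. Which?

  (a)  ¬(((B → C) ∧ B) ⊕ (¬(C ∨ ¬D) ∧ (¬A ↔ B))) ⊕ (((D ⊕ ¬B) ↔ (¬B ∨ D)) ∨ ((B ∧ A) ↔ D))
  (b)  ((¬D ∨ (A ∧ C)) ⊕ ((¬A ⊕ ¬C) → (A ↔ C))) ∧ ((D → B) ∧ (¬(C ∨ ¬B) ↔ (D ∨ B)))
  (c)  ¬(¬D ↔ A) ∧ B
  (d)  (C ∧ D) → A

a

(b) disagrees with F on (0,0,0,1) (formula → 0, table → 1); rule it out.
(c) disagrees with F on (0,0,0,1) (formula → 0, table → 1); rule it out.
(d) disagrees with F on (0,0,0,0) (formula → 1, table → 0); rule it out.
That leaves (a). Evaluating it on every row reproduces the table of F exactly.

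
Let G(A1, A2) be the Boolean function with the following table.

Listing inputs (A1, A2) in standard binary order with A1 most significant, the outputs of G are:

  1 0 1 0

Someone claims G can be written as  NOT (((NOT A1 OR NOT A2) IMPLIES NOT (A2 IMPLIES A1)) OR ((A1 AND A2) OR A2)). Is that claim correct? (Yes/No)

Evaluate NOT (((NOT A1 OR NOT A2) IMPLIES NOT (A2 IMPLIES A1)) OR ((A1 AND A2) OR A2)) on each row and compare to G:
  A1=0, A2=0: formula gives 1, G = 1 ✓
  A1=0, A2=1: formula gives 0, G = 0 ✓
  A1=1, A2=0: formula gives 1, G = 1 ✓
  A1=1, A2=1: formula gives 0, G = 0 ✓
All 4 rows match — the expression computes G exactly.

Yes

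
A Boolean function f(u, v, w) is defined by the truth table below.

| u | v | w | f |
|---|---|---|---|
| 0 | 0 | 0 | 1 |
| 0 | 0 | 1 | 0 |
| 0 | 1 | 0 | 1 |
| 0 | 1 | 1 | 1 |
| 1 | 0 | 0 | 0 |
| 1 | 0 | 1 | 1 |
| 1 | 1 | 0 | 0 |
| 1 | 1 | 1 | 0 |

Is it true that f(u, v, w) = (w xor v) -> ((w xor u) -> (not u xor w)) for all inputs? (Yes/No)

Evaluate (w xor v) -> ((w xor u) -> (not u xor w)) on each row and compare to f:
  u=0, v=0, w=0: formula gives 1, f = 1 ✓
  u=0, v=0, w=1: formula gives 0, f = 0 ✓
  u=0, v=1, w=0: formula gives 1, f = 1 ✓
  u=0, v=1, w=1: formula gives 1, f = 1 ✓
  u=1, v=0, w=0: formula gives 1, but f = 0 ✗
A single disagreement suffices: at (1,0,0) they differ, so the formula does not compute f.

No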